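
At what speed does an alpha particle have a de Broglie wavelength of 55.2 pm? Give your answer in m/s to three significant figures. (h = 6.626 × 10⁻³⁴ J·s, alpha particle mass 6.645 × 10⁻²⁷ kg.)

p = h/λ = 6.626 × 10⁻³⁴ / 5.520 × 10⁻¹¹ = 1.200 × 10⁻²³ kg·m/s.
v = p/m = 1.200 × 10⁻²³ / 6.645 × 10⁻²⁷ = 1.81 × 10³ m/s = 1810 m/s.

v = 1810 m/s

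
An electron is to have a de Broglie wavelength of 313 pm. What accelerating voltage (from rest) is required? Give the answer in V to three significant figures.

p = h/λ = 6.626 × 10⁻³⁴ / 3.130 × 10⁻¹⁰ = 2.117 × 10⁻²⁴ kg·m/s.
KE = p²/(2m) = 2.460 × 10⁻¹⁸ J.
V = KE/e = 2.460 × 10⁻¹⁸ / (1.602 × 10⁻¹⁹) = 15.4 V.

V = 15.4 V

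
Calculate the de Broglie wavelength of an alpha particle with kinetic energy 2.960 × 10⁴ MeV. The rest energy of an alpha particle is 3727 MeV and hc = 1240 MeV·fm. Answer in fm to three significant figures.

λ = 0.0374 fm

Total energy E = KE + m₀c² = 2.960 × 10⁴ + 3727 = 33327 MeV.
(pc)² = E² − (m₀c²)² = (33327)² − (3727)² = 1.097 × 10⁹ MeV², so pc = 3.312 × 10⁴ MeV.
λ = hc/(pc) = 1240 MeV·fm / 3.312 × 10⁴ MeV = 0.0374 fm.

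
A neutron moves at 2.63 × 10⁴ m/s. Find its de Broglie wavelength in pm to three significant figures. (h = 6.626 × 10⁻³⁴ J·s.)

λ = 15.0 pm

p = mv = 1.675 × 10⁻²⁷ × 2.63 × 10⁴ = 4.405 × 10⁻²³ kg·m/s.
λ = h/p = 6.626 × 10⁻³⁴ / 4.405 × 10⁻²³ = 1.50 × 10⁻¹¹ m = 15.0 pm.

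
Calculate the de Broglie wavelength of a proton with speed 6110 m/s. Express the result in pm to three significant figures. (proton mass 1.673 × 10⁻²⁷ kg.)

p = mv = 1.673 × 10⁻²⁷ × 6110 = 1.022 × 10⁻²³ kg·m/s.
λ = h/p = 6.626 × 10⁻³⁴ / 1.022 × 10⁻²³ = 6.48 × 10⁻¹¹ m = 64.8 pm.

λ = 64.8 pm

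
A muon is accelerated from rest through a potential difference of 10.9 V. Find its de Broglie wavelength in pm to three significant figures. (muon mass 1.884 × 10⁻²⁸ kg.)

λ = 25.8 pm

KE = eV = 1.602 × 10⁻¹⁹ × 10.90 = 1.746 × 10⁻¹⁸ J.
p = √(2mKE) = √(2 × 1.884 × 10⁻²⁸ × 1.746 × 10⁻¹⁸) = 2.565 × 10⁻²³ kg·m/s.
λ = h/p = 6.626 × 10⁻³⁴ / 2.565 × 10⁻²³ = 2.58 × 10⁻¹¹ m = 25.8 pm.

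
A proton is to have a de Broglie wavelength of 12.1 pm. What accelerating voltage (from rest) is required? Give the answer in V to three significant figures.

p = h/λ = 6.626 × 10⁻³⁴ / 1.210 × 10⁻¹¹ = 5.476 × 10⁻²³ kg·m/s.
KE = p²/(2m) = 8.962 × 10⁻¹⁹ J.
V = KE/e = 8.962 × 10⁻¹⁹ / (1.602 × 10⁻¹⁹) = 5.59 V.

V = 5.59 V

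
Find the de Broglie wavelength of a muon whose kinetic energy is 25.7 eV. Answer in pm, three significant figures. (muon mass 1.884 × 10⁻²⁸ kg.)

λ = 16.8 pm

KE = 25.7 eV = 4.117 × 10⁻¹⁸ J.
p = √(2mKE) = √(2 × 1.884 × 10⁻²⁸ × 4.117 × 10⁻¹⁸) = 3.939 × 10⁻²³ kg·m/s.
λ = h/p = 6.626 × 10⁻³⁴ / 3.939 × 10⁻²³ = 1.68 × 10⁻¹¹ m = 16.8 pm.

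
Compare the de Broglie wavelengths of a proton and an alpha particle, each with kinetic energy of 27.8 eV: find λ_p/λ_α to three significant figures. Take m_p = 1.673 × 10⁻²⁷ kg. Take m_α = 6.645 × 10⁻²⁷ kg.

λ_p/λ_α = 1.99

At fixed KE, p = √(2mKE) so λ = h/p ∝ 1/√m.
λ_p/λ_α = √(m_α/m_p) = √(6.645 × 10⁻²⁷/1.673 × 10⁻²⁷) = √(3.972) = 1.99.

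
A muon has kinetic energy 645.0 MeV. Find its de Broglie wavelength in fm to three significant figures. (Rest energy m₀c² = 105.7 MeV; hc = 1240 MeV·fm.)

Total energy E = KE + m₀c² = 645.0 + 105.7 = 750.7 MeV.
(pc)² = E² − (m₀c²)² = (750.7)² − (105.7)² = 5.524 × 10⁵ MeV², so pc = 743.2 MeV.
λ = hc/(pc) = 1240 MeV·fm / 743.2 MeV = 1.67 fm.

λ = 1.67 fm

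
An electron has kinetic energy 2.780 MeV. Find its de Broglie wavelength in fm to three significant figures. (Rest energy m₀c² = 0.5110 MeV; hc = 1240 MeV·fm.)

λ = 381 fm

Total energy E = KE + m₀c² = 2.780 + 0.5110 = 3.2910 MeV.
(pc)² = E² − (m₀c²)² = (3.2910)² − (0.5110)² = 10.57 MeV², so pc = 3.251 MeV.
λ = hc/(pc) = 1240 MeV·fm / 3.251 MeV = 381 fm.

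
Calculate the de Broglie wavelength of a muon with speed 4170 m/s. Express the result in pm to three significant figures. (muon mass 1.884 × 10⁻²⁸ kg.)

p = mv = 1.884 × 10⁻²⁸ × 4170 = 7.856 × 10⁻²⁵ kg·m/s.
λ = h/p = 6.626 × 10⁻³⁴ / 7.856 × 10⁻²⁵ = 8.43 × 10⁻¹⁰ m = 843 pm.

λ = 843 pm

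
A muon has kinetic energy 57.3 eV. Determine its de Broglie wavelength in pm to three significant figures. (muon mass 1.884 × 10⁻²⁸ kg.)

KE = 57.3 eV = 9.179 × 10⁻¹⁸ J.
p = √(2mKE) = √(2 × 1.884 × 10⁻²⁸ × 9.179 × 10⁻¹⁸) = 5.881 × 10⁻²³ kg·m/s.
λ = h/p = 6.626 × 10⁻³⁴ / 5.881 × 10⁻²³ = 1.13 × 10⁻¹¹ m = 11.3 pm.

λ = 11.3 pm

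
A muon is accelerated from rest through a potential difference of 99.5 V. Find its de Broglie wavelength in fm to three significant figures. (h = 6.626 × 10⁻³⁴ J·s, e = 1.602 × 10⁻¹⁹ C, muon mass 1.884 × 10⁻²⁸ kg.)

KE = eV = 1.602 × 10⁻¹⁹ × 99.50 = 1.594 × 10⁻¹⁷ J.
p = √(2mKE) = √(2 × 1.884 × 10⁻²⁸ × 1.594 × 10⁻¹⁷) = 7.750 × 10⁻²³ kg·m/s.
λ = h/p = 6.626 × 10⁻³⁴ / 7.750 × 10⁻²³ = 8.55 × 10⁻¹² m = 8550 fm.

λ = 8550 fm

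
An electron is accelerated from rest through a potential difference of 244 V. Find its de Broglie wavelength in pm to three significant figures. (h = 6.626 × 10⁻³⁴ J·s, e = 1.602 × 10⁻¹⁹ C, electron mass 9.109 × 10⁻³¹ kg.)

KE = eV = 1.602 × 10⁻¹⁹ × 244.0 = 3.909 × 10⁻¹⁷ J.
p = √(2mKE) = √(2 × 9.109 × 10⁻³¹ × 3.909 × 10⁻¹⁷) = 8.439 × 10⁻²⁴ kg·m/s.
λ = h/p = 6.626 × 10⁻³⁴ / 8.439 × 10⁻²⁴ = 7.85 × 10⁻¹¹ m = 78.5 pm.

λ = 78.5 pm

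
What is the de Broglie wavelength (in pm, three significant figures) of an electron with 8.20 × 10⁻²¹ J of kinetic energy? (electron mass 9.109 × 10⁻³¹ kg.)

p = √(2mKE) = √(2 × 9.109 × 10⁻³¹ × 8.200 × 10⁻²¹) = 1.222 × 10⁻²⁵ kg·m/s.
λ = h/p = 6.626 × 10⁻³⁴ / 1.222 × 10⁻²⁵ = 5.42 × 10⁻⁹ m = 5420 pm.

λ = 5420 pm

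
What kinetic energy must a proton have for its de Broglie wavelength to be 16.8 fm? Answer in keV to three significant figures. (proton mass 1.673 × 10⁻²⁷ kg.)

p = h/λ = 6.626 × 10⁻³⁴ / 1.680 × 10⁻¹⁴ = 3.944 × 10⁻²⁰ kg·m/s.
KE = p²/(2m) = (3.944 × 10⁻²⁰)² / (2 × 1.673 × 10⁻²⁷) = 4.649 × 10⁻¹³ J = 2900 keV.

KE = 2900 keV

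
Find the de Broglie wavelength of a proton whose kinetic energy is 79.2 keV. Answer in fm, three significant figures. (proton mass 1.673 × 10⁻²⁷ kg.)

λ = 102 fm

KE = 79.2 keV = 1.269 × 10⁻¹⁴ J.
p = √(2mKE) = √(2 × 1.673 × 10⁻²⁷ × 1.269 × 10⁻¹⁴) = 6.516 × 10⁻²¹ kg·m/s.
λ = h/p = 6.626 × 10⁻³⁴ / 6.516 × 10⁻²¹ = 1.02 × 10⁻¹³ m = 102 fm.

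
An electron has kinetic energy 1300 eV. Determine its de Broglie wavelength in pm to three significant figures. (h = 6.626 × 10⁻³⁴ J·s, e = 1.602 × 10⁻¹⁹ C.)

λ = 34.0 pm

KE = 1300 eV = 2.083 × 10⁻¹⁶ J.
p = √(2mKE) = √(2 × 9.109 × 10⁻³¹ × 2.083 × 10⁻¹⁶) = 1.948 × 10⁻²³ kg·m/s.
λ = h/p = 6.626 × 10⁻³⁴ / 1.948 × 10⁻²³ = 3.40 × 10⁻¹¹ m = 34.0 pm.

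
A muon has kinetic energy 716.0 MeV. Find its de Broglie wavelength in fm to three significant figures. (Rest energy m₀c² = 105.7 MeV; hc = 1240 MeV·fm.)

Total energy E = KE + m₀c² = 716.0 + 105.7 = 821.7 MeV.
(pc)² = E² − (m₀c²)² = (821.7)² − (105.7)² = 6.640 × 10⁵ MeV², so pc = 814.9 MeV.
λ = hc/(pc) = 1240 MeV·fm / 814.9 MeV = 1.52 fm.

λ = 1.52 fm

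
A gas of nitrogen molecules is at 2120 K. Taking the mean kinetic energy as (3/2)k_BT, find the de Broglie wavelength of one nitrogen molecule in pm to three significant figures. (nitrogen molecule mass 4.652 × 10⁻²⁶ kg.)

λ = 10.4 pm

KE = (3/2)k_BT = 1.5 × 1.381 × 10⁻²³ × 2120 = 4.392 × 10⁻²⁰ J.
p = √(2mKE) = √(2 × 4.652 × 10⁻²⁶ × 4.392 × 10⁻²⁰) = 6.392 × 10⁻²³ kg·m/s.
λ = h/p = 1.04 × 10⁻¹¹ m = 10.4 pm.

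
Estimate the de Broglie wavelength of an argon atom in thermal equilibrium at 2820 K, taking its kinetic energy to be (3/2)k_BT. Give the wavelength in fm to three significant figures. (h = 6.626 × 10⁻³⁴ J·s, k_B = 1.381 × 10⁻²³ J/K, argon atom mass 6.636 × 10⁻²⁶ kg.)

KE = (3/2)k_BT = 1.5 × 1.381 × 10⁻²³ × 2820 = 5.842 × 10⁻²⁰ J.
p = √(2mKE) = √(2 × 6.636 × 10⁻²⁶ × 5.842 × 10⁻²⁰) = 8.805 × 10⁻²³ kg·m/s.
λ = h/p = 7.53 × 10⁻¹² m = 7530 fm.

λ = 7530 fm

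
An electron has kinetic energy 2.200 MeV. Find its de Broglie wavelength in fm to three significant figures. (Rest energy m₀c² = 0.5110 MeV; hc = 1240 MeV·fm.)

λ = 466 fm

Total energy E = KE + m₀c² = 2.200 + 0.5110 = 2.7110 MeV.
(pc)² = E² − (m₀c²)² = (2.7110)² − (0.5110)² = 7.088 MeV², so pc = 2.662 MeV.
λ = hc/(pc) = 1240 MeV·fm / 2.662 MeV = 466 fm.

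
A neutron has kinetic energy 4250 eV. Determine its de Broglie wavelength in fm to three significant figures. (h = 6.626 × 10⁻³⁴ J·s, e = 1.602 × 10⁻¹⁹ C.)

λ = 439 fm

KE = 4250 eV = 6.809 × 10⁻¹⁶ J.
p = √(2mKE) = √(2 × 1.675 × 10⁻²⁷ × 6.809 × 10⁻¹⁶) = 1.510 × 10⁻²¹ kg·m/s.
λ = h/p = 6.626 × 10⁻³⁴ / 1.510 × 10⁻²¹ = 4.39 × 10⁻¹³ m = 439 fm.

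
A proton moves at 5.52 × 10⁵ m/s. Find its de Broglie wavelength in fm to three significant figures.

λ = 717 fm

p = mv = 1.673 × 10⁻²⁷ × 5.52 × 10⁵ = 9.235 × 10⁻²² kg·m/s.
λ = h/p = 6.626 × 10⁻³⁴ / 9.235 × 10⁻²² = 7.17 × 10⁻¹³ m = 717 fm.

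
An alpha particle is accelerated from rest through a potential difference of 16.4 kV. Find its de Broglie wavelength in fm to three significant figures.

KE = 2eV = 2 × 1.602 × 10⁻¹⁹ × 1.640 × 10⁴ = 5.255 × 10⁻¹⁵ J.
p = √(2mKE) = √(2 × 6.645 × 10⁻²⁷ × 5.255 × 10⁻¹⁵) = 8.357 × 10⁻²¹ kg·m/s.
λ = h/p = 6.626 × 10⁻³⁴ / 8.357 × 10⁻²¹ = 7.93 × 10⁻¹⁴ m = 79.3 fm.

λ = 79.3 fm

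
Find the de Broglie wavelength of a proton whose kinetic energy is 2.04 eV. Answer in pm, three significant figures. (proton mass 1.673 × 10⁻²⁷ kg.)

KE = 2.04 eV = 3.268 × 10⁻¹⁹ J.
p = √(2mKE) = √(2 × 1.673 × 10⁻²⁷ × 3.268 × 10⁻¹⁹) = 3.307 × 10⁻²³ kg·m/s.
λ = h/p = 6.626 × 10⁻³⁴ / 3.307 × 10⁻²³ = 2.00 × 10⁻¹¹ m = 20.0 pm.

λ = 20.0 pm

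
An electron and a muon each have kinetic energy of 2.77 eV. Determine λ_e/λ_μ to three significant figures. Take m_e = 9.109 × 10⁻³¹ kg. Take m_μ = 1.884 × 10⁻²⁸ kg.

λ_e/λ_μ = 14.4

At fixed KE, p = √(2mKE) so λ = h/p ∝ 1/√m.
λ_e/λ_μ = √(m_μ/m_e) = √(1.884 × 10⁻²⁸/9.109 × 10⁻³¹) = √(206.8) = 14.4.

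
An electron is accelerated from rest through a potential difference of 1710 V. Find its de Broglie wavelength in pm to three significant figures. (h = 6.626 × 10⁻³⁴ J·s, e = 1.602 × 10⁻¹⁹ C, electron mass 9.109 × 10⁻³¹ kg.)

KE = eV = 1.602 × 10⁻¹⁹ × 1710 = 2.739 × 10⁻¹⁶ J.
p = √(2mKE) = √(2 × 9.109 × 10⁻³¹ × 2.739 × 10⁻¹⁶) = 2.234 × 10⁻²³ kg·m/s.
λ = h/p = 6.626 × 10⁻³⁴ / 2.234 × 10⁻²³ = 2.97 × 10⁻¹¹ m = 29.7 pm.

λ = 29.7 pm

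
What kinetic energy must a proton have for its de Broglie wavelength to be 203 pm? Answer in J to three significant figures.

KE = 3.18 × 10⁻²¹ J

p = h/λ = 6.626 × 10⁻³⁴ / 2.030 × 10⁻¹⁰ = 3.264 × 10⁻²⁴ kg·m/s.
KE = p²/(2m) = (3.264 × 10⁻²⁴)² / (2 × 1.673 × 10⁻²⁷) = 3.184 × 10⁻²¹ J = 3.18 × 10⁻²¹ J.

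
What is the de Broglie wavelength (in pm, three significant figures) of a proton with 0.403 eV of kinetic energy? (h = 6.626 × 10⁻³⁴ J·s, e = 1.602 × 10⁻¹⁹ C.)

KE = 0.403 eV = 6.456 × 10⁻²⁰ J.
p = √(2mKE) = √(2 × 1.673 × 10⁻²⁷ × 6.456 × 10⁻²⁰) = 1.470 × 10⁻²³ kg·m/s.
λ = h/p = 6.626 × 10⁻³⁴ / 1.470 × 10⁻²³ = 4.51 × 10⁻¹¹ m = 45.1 pm.

λ = 45.1 pm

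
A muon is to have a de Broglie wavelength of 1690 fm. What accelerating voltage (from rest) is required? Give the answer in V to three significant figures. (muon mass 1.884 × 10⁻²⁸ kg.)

V = 2550 V

p = h/λ = 6.626 × 10⁻³⁴ / 1.690 × 10⁻¹² = 3.921 × 10⁻²² kg·m/s.
KE = p²/(2m) = 4.080 × 10⁻¹⁶ J.
V = KE/e = 4.080 × 10⁻¹⁶ / (1.602 × 10⁻¹⁹) = 2550 V.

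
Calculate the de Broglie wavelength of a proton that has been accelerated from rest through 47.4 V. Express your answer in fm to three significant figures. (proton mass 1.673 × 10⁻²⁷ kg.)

λ = 4160 fm

KE = eV = 1.602 × 10⁻¹⁹ × 47.40 = 7.593 × 10⁻¹⁸ J.
p = √(2mKE) = √(2 × 1.673 × 10⁻²⁷ × 7.593 × 10⁻¹⁸) = 1.594 × 10⁻²² kg·m/s.
λ = h/p = 6.626 × 10⁻³⁴ / 1.594 × 10⁻²² = 4.16 × 10⁻¹² m = 4160 fm.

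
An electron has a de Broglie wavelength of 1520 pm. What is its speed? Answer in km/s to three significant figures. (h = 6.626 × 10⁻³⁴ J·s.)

v = 479 km/s

p = h/λ = 6.626 × 10⁻³⁴ / 1.520 × 10⁻⁹ = 4.359 × 10⁻²⁵ kg·m/s.
v = p/m = 4.359 × 10⁻²⁵ / 9.109 × 10⁻³¹ = 4.79 × 10⁵ m/s = 479 km/s.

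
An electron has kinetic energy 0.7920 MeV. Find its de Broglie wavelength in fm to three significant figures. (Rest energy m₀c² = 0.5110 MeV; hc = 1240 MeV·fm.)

λ = 1030 fm

Total energy E = KE + m₀c² = 0.7920 + 0.5110 = 1.3030 MeV.
(pc)² = E² − (m₀c²)² = (1.3030)² − (0.5110)² = 1.437 MeV², so pc = 1.199 MeV.
λ = hc/(pc) = 1240 MeV·fm / 1.199 MeV = 1030 fm.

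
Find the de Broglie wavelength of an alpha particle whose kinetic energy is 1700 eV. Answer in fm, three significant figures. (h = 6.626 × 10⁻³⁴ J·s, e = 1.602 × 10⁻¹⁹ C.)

λ = 348 fm

KE = 1700 eV = 2.723 × 10⁻¹⁶ J.
p = √(2mKE) = √(2 × 6.645 × 10⁻²⁷ × 2.723 × 10⁻¹⁶) = 1.902 × 10⁻²¹ kg·m/s.
λ = h/p = 6.626 × 10⁻³⁴ / 1.902 × 10⁻²¹ = 3.48 × 10⁻¹³ m = 348 fm.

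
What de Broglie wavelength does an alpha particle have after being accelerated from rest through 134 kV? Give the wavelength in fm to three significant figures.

λ = 27.7 fm

KE = 2eV = 2 × 1.602 × 10⁻¹⁹ × 1.340 × 10⁵ = 4.293 × 10⁻¹⁴ J.
p = √(2mKE) = √(2 × 6.645 × 10⁻²⁷ × 4.293 × 10⁻¹⁴) = 2.389 × 10⁻²⁰ kg·m/s.
λ = h/p = 6.626 × 10⁻³⁴ / 2.389 × 10⁻²⁰ = 2.77 × 10⁻¹⁴ m = 27.7 fm.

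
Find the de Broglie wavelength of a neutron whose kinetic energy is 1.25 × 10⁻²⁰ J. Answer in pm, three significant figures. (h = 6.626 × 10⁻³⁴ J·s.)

λ = 102 pm

p = √(2mKE) = √(2 × 1.675 × 10⁻²⁷ × 1.250 × 10⁻²⁰) = 6.471 × 10⁻²⁴ kg·m/s.
λ = h/p = 6.626 × 10⁻³⁴ / 6.471 × 10⁻²⁴ = 1.02 × 10⁻¹⁰ m = 102 pm.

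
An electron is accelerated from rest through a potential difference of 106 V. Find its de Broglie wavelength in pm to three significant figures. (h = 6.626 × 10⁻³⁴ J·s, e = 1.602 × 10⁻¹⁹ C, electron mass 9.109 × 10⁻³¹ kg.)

KE = eV = 1.602 × 10⁻¹⁹ × 106.0 = 1.698 × 10⁻¹⁷ J.
p = √(2mKE) = √(2 × 9.109 × 10⁻³¹ × 1.698 × 10⁻¹⁷) = 5.562 × 10⁻²⁴ kg·m/s.
λ = h/p = 6.626 × 10⁻³⁴ / 5.562 × 10⁻²⁴ = 1.19 × 10⁻¹⁰ m = 119 pm.

λ = 119 pm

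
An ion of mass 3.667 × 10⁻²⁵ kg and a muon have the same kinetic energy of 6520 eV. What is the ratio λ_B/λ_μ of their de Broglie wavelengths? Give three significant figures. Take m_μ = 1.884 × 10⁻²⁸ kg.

λ_B/λ_μ = 0.0227

At fixed KE, p = √(2mKE) so λ = h/p ∝ 1/√m.
λ_B/λ_μ = √(m_μ/m_B) = √(1.884 × 10⁻²⁸/3.667 × 10⁻²⁵) = √(5.138 × 10⁻⁴) = 0.0227.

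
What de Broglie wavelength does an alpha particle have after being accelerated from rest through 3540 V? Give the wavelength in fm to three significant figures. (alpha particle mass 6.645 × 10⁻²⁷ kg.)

KE = 2eV = 2 × 1.602 × 10⁻¹⁹ × 3540 = 1.134 × 10⁻¹⁵ J.
p = √(2mKE) = √(2 × 6.645 × 10⁻²⁷ × 1.134 × 10⁻¹⁵) = 3.882 × 10⁻²¹ kg·m/s.
λ = h/p = 6.626 × 10⁻³⁴ / 3.882 × 10⁻²¹ = 1.71 × 10⁻¹³ m = 171 fm.

λ = 171 fm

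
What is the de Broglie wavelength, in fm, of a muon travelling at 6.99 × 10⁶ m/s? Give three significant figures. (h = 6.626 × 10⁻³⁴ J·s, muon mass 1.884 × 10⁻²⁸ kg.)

p = mv = 1.884 × 10⁻²⁸ × 6.99 × 10⁶ = 1.317 × 10⁻²¹ kg·m/s.
λ = h/p = 6.626 × 10⁻³⁴ / 1.317 × 10⁻²¹ = 5.03 × 10⁻¹³ m = 503 fm.

λ = 503 fm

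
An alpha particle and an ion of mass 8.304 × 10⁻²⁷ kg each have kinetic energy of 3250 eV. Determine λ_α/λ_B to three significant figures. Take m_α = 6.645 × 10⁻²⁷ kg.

λ_α/λ_B = 1.12

At fixed KE, p = √(2mKE) so λ = h/p ∝ 1/√m.
λ_α/λ_B = √(m_B/m_α) = √(8.304 × 10⁻²⁷/6.645 × 10⁻²⁷) = √(1.250) = 1.12.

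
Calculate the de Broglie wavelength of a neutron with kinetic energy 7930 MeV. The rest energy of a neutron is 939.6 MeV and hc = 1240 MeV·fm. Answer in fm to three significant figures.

λ = 0.141 fm

Total energy E = KE + m₀c² = 7930 + 939.6 = 8869.6 MeV.
(pc)² = E² − (m₀c²)² = (8869.6)² − (939.6)² = 7.779 × 10⁷ MeV², so pc = 8820 MeV.
λ = hc/(pc) = 1240 MeV·fm / 8820 MeV = 0.141 fm.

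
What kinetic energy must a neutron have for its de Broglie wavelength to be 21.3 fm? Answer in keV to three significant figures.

KE = 1800 keV

p = h/λ = 6.626 × 10⁻³⁴ / 2.130 × 10⁻¹⁴ = 3.111 × 10⁻²⁰ kg·m/s.
KE = p²/(2m) = (3.111 × 10⁻²⁰)² / (2 × 1.675 × 10⁻²⁷) = 2.889 × 10⁻¹³ J = 1800 keV.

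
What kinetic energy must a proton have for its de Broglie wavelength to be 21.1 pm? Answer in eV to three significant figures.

KE = 1.84 eV

p = h/λ = 6.626 × 10⁻³⁴ / 2.110 × 10⁻¹¹ = 3.140 × 10⁻²³ kg·m/s.
KE = p²/(2m) = (3.140 × 10⁻²³)² / (2 × 1.673 × 10⁻²⁷) = 2.947 × 10⁻¹⁹ J = 1.84 eV.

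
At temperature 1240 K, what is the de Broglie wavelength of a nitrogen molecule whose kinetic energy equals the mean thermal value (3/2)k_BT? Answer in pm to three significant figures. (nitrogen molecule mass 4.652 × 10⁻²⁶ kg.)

λ = 13.6 pm

KE = (3/2)k_BT = 1.5 × 1.381 × 10⁻²³ × 1240 = 2.569 × 10⁻²⁰ J.
p = √(2mKE) = √(2 × 4.652 × 10⁻²⁶ × 2.569 × 10⁻²⁰) = 4.889 × 10⁻²³ kg·m/s.
λ = h/p = 1.36 × 10⁻¹¹ m = 13.6 pm.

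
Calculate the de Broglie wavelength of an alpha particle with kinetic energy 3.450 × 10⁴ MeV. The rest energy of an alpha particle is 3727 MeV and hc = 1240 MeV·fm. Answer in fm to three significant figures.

Total energy E = KE + m₀c² = 3.450 × 10⁴ + 3727 = 38227 MeV.
(pc)² = E² − (m₀c²)² = (38227)² − (3727)² = 1.447 × 10⁹ MeV², so pc = 3.804 × 10⁴ MeV.
λ = hc/(pc) = 1240 MeV·fm / 3.804 × 10⁴ MeV = 0.0326 fm.

λ = 0.0326 fm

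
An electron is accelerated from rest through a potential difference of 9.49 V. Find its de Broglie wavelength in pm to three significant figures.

λ = 398 pm

KE = eV = 1.602 × 10⁻¹⁹ × 9.490 = 1.520 × 10⁻¹⁸ J.
p = √(2mKE) = √(2 × 9.109 × 10⁻³¹ × 1.520 × 10⁻¹⁸) = 1.664 × 10⁻²⁴ kg·m/s.
λ = h/p = 6.626 × 10⁻³⁴ / 1.664 × 10⁻²⁴ = 3.98 × 10⁻¹⁰ m = 398 pm.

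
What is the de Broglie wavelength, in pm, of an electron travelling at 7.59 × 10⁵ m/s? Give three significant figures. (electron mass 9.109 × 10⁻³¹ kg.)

p = mv = 9.109 × 10⁻³¹ × 7.59 × 10⁵ = 6.914 × 10⁻²⁵ kg·m/s.
λ = h/p = 6.626 × 10⁻³⁴ / 6.914 × 10⁻²⁵ = 9.58 × 10⁻¹⁰ m = 958 pm.

λ = 958 pm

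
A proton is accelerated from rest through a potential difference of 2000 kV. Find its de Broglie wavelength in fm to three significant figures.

KE = eV = 1.602 × 10⁻¹⁹ × 2.000 × 10⁶ = 3.204 × 10⁻¹³ J.
p = √(2mKE) = √(2 × 1.673 × 10⁻²⁷ × 3.204 × 10⁻¹³) = 3.274 × 10⁻²⁰ kg·m/s.
λ = h/p = 6.626 × 10⁻³⁴ / 3.274 × 10⁻²⁰ = 2.02 × 10⁻¹⁴ m = 20.2 fm.

λ = 20.2 fm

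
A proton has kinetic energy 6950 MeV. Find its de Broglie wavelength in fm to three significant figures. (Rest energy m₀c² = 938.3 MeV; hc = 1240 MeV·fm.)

Total energy E = KE + m₀c² = 6950 + 938.3 = 7888.3 MeV.
(pc)² = E² − (m₀c²)² = (7888.3)² − (938.3)² = 6.134 × 10⁷ MeV², so pc = 7832 MeV.
λ = hc/(pc) = 1240 MeV·fm / 7832 MeV = 0.158 fm.

λ = 0.158 fm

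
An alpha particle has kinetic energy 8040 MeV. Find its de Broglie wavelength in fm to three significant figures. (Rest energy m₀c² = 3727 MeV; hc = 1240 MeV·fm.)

λ = 0.111 fm

Total energy E = KE + m₀c² = 8040 + 3727 = 11767 MeV.
(pc)² = E² − (m₀c²)² = (11767)² − (3727)² = 1.246 × 10⁸ MeV², so pc = 1.116 × 10⁴ MeV.
λ = hc/(pc) = 1240 MeV·fm / 1.116 × 10⁴ MeV = 0.111 fm.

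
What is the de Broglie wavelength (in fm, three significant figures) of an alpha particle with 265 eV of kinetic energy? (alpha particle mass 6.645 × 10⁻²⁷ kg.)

KE = 265 eV = 4.245 × 10⁻¹⁷ J.
p = √(2mKE) = √(2 × 6.645 × 10⁻²⁷ × 4.245 × 10⁻¹⁷) = 7.511 × 10⁻²² kg·m/s.
λ = h/p = 6.626 × 10⁻³⁴ / 7.511 × 10⁻²² = 8.82 × 10⁻¹³ m = 882 fm.

λ = 882 fm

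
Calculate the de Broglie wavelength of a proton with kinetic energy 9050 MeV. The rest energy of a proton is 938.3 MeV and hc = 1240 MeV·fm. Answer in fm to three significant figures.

Total energy E = KE + m₀c² = 9050 + 938.3 = 9988.3 MeV.
(pc)² = E² − (m₀c²)² = (9988.3)² − (938.3)² = 9.889 × 10⁷ MeV², so pc = 9944 MeV.
λ = hc/(pc) = 1240 MeV·fm / 9944 MeV = 0.125 fm.

λ = 0.125 fm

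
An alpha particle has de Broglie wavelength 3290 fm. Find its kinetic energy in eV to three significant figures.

p = h/λ = 6.626 × 10⁻³⁴ / 3.290 × 10⁻¹² = 2.014 × 10⁻²² kg·m/s.
KE = p²/(2m) = (2.014 × 10⁻²²)² / (2 × 6.645 × 10⁻²⁷) = 3.052 × 10⁻¹⁸ J = 19.1 eV.

KE = 19.1 eV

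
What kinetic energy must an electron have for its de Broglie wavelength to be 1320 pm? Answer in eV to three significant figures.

p = h/λ = 6.626 × 10⁻³⁴ / 1.320 × 10⁻⁹ = 5.020 × 10⁻²⁵ kg·m/s.
KE = p²/(2m) = (5.020 × 10⁻²⁵)² / (2 × 9.109 × 10⁻³¹) = 1.383 × 10⁻¹⁹ J = 0.863 eV.

KE = 0.863 eV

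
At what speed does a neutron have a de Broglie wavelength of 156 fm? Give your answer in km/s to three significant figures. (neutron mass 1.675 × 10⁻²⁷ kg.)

p = h/λ = 6.626 × 10⁻³⁴ / 1.560 × 10⁻¹³ = 4.247 × 10⁻²¹ kg·m/s.
v = p/m = 4.247 × 10⁻²¹ / 1.675 × 10⁻²⁷ = 2.54 × 10⁶ m/s = 2540 km/s.

v = 2540 km/s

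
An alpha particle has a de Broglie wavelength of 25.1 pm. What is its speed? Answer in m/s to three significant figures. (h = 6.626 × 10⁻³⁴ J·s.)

p = h/λ = 6.626 × 10⁻³⁴ / 2.510 × 10⁻¹¹ = 2.640 × 10⁻²³ kg·m/s.
v = p/m = 2.640 × 10⁻²³ / 6.645 × 10⁻²⁷ = 3.97 × 10³ m/s = 3970 m/s.

v = 3970 m/s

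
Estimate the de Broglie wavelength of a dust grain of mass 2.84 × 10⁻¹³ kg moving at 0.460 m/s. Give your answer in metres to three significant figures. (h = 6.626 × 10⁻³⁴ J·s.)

p = mv = 2.84 × 10⁻¹³ × 0.460 = 1.306 × 10⁻¹³ kg·m/s.
λ = h/p = 6.626 × 10⁻³⁴ / 1.306 × 10⁻¹³ = 5.07 × 10⁻²¹ m.

λ = 5.07 × 10⁻²¹ m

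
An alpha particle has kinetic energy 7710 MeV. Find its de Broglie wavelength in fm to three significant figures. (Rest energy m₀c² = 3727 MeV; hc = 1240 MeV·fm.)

Total energy E = KE + m₀c² = 7710 + 3727 = 11437 MeV.
(pc)² = E² − (m₀c²)² = (11437)² − (3727)² = 1.169 × 10⁸ MeV², so pc = 1.081 × 10⁴ MeV.
λ = hc/(pc) = 1240 MeV·fm / 1.081 × 10⁴ MeV = 0.115 fm.

λ = 0.115 fm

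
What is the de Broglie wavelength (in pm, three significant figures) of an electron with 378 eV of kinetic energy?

λ = 63.1 pm

KE = 378 eV = 6.056 × 10⁻¹⁷ J.
p = √(2mKE) = √(2 × 9.109 × 10⁻³¹ × 6.056 × 10⁻¹⁷) = 1.050 × 10⁻²³ kg·m/s.
λ = h/p = 6.626 × 10⁻³⁴ / 1.050 × 10⁻²³ = 6.31 × 10⁻¹¹ m = 63.1 pm.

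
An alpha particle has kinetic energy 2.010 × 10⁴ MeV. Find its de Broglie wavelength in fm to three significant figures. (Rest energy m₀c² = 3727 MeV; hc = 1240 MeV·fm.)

λ = 0.0527 fm

Total energy E = KE + m₀c² = 2.010 × 10⁴ + 3727 = 23827 MeV.
(pc)² = E² − (m₀c²)² = (23827)² − (3727)² = 5.538 × 10⁸ MeV², so pc = 2.353 × 10⁴ MeV.
λ = hc/(pc) = 1240 MeV·fm / 2.353 × 10⁴ MeV = 0.0527 fm.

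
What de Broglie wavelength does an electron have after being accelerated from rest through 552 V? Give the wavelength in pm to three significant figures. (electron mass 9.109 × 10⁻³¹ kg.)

KE = eV = 1.602 × 10⁻¹⁹ × 552.0 = 8.843 × 10⁻¹⁷ J.
p = √(2mKE) = √(2 × 9.109 × 10⁻³¹ × 8.843 × 10⁻¹⁷) = 1.269 × 10⁻²³ kg·m/s.
λ = h/p = 6.626 × 10⁻³⁴ / 1.269 × 10⁻²³ = 5.22 × 10⁻¹¹ m = 52.2 pm.

λ = 52.2 pm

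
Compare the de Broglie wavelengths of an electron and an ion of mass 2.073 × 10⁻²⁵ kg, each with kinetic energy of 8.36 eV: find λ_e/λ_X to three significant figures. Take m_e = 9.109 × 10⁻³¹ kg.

At fixed KE, p = √(2mKE) so λ = h/p ∝ 1/√m.
λ_e/λ_X = √(m_X/m_e) = √(2.073 × 10⁻²⁵/9.109 × 10⁻³¹) = √(2.276 × 10⁵) = 477.

λ_e/λ_X = 477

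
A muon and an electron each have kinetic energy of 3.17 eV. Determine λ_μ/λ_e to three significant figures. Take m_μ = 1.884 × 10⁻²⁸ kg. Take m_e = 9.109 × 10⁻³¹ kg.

At fixed KE, p = √(2mKE) so λ = h/p ∝ 1/√m.
λ_μ/λ_e = √(m_e/m_μ) = √(9.109 × 10⁻³¹/1.884 × 10⁻²⁸) = √(4.835 × 10⁻³) = 0.0695.

λ_μ/λ_e = 0.0695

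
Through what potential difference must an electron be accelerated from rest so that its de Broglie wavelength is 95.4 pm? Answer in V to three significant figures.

V = 165 V

p = h/λ = 6.626 × 10⁻³⁴ / 9.540 × 10⁻¹¹ = 6.945 × 10⁻²⁴ kg·m/s.
KE = p²/(2m) = 2.648 × 10⁻¹⁷ J.
V = KE/e = 2.648 × 10⁻¹⁷ / (1.602 × 10⁻¹⁹) = 165 V.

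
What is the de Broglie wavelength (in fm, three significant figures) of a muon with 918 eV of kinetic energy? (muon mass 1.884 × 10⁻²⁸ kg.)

KE = 918 eV = 1.471 × 10⁻¹⁶ J.
p = √(2mKE) = √(2 × 1.884 × 10⁻²⁸ × 1.471 × 10⁻¹⁶) = 2.354 × 10⁻²² kg·m/s.
λ = h/p = 6.626 × 10⁻³⁴ / 2.354 × 10⁻²² = 2.81 × 10⁻¹² m = 2810 fm.

λ = 2810 fm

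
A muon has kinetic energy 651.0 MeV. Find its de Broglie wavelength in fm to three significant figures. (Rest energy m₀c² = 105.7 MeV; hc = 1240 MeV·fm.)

λ = 1.65 fm

Total energy E = KE + m₀c² = 651.0 + 105.7 = 756.7 MeV.
(pc)² = E² − (m₀c²)² = (756.7)² − (105.7)² = 5.614 × 10⁵ MeV², so pc = 749.3 MeV.
λ = hc/(pc) = 1240 MeV·fm / 749.3 MeV = 1.65 fm.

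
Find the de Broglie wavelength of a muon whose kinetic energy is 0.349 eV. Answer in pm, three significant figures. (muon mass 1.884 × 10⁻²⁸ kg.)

λ = 144 pm

KE = 0.349 eV = 5.591 × 10⁻²⁰ J.
p = √(2mKE) = √(2 × 1.884 × 10⁻²⁸ × 5.591 × 10⁻²⁰) = 4.590 × 10⁻²⁴ kg·m/s.
λ = h/p = 6.626 × 10⁻³⁴ / 4.590 × 10⁻²⁴ = 1.44 × 10⁻¹⁰ m = 144 pm.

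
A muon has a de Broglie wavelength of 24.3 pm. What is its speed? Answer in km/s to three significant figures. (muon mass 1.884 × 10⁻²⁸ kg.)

v = 145 km/s

p = h/λ = 6.626 × 10⁻³⁴ / 2.430 × 10⁻¹¹ = 2.727 × 10⁻²³ kg·m/s.
v = p/m = 2.727 × 10⁻²³ / 1.884 × 10⁻²⁸ = 1.45 × 10⁵ m/s = 145 km/s.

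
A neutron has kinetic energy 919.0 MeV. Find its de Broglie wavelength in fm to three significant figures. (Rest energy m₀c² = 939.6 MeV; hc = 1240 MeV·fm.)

λ = 0.773 fm

Total energy E = KE + m₀c² = 919.0 + 939.6 = 1858.6 MeV.
(pc)² = E² − (m₀c²)² = (1858.6)² − (939.6)² = 2.572 × 10⁶ MeV², so pc = 1604 MeV.
λ = hc/(pc) = 1240 MeV·fm / 1604 MeV = 0.773 fm.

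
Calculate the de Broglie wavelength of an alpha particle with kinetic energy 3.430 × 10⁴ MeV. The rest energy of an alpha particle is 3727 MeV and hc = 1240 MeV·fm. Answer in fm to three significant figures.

λ = 0.0328 fm

Total energy E = KE + m₀c² = 3.430 × 10⁴ + 3727 = 38027 MeV.
(pc)² = E² − (m₀c²)² = (38027)² − (3727)² = 1.432 × 10⁹ MeV², so pc = 3.784 × 10⁴ MeV.
λ = hc/(pc) = 1240 MeV·fm / 3.784 × 10⁴ MeV = 0.0328 fm.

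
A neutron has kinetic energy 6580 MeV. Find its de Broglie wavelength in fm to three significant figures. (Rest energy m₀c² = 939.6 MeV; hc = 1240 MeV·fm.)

Total energy E = KE + m₀c² = 6580 + 939.6 = 7519.6 MeV.
(pc)² = E² − (m₀c²)² = (7519.6)² − (939.6)² = 5.566 × 10⁷ MeV², so pc = 7461 MeV.
λ = hc/(pc) = 1240 MeV·fm / 7461 MeV = 0.166 fm.

λ = 0.166 fm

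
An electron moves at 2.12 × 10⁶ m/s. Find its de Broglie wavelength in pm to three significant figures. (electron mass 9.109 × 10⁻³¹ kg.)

p = mv = 9.109 × 10⁻³¹ × 2.12 × 10⁶ = 1.931 × 10⁻²⁴ kg·m/s.
λ = h/p = 6.626 × 10⁻³⁴ / 1.931 × 10⁻²⁴ = 3.43 × 10⁻¹⁰ m = 343 pm.

λ = 343 pm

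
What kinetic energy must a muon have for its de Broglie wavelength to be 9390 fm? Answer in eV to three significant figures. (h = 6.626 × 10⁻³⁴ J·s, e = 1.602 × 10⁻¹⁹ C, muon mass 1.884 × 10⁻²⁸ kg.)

p = h/λ = 6.626 × 10⁻³⁴ / 9.390 × 10⁻¹² = 7.056 × 10⁻²³ kg·m/s.
KE = p²/(2m) = (7.056 × 10⁻²³)² / (2 × 1.884 × 10⁻²⁸) = 1.321 × 10⁻¹⁷ J = 82.5 eV.

KE = 82.5 eV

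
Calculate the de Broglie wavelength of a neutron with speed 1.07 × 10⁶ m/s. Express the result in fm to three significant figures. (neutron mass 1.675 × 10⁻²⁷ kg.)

λ = 370 fm

p = mv = 1.675 × 10⁻²⁷ × 1.07 × 10⁶ = 1.792 × 10⁻²¹ kg·m/s.
λ = h/p = 6.626 × 10⁻³⁴ / 1.792 × 10⁻²¹ = 3.70 × 10⁻¹³ m = 370 fm.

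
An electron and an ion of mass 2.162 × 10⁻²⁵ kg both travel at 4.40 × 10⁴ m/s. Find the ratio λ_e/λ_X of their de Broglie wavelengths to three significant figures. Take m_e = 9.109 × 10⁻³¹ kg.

λ_e/λ_X = 2.37 × 10⁵

At fixed v, p = mv so λ = h/(mv) ∝ 1/m.
λ_e/λ_X = m_X/m_e = 2.162 × 10⁻²⁵/9.109 × 10⁻³¹ = 2.37 × 10⁵.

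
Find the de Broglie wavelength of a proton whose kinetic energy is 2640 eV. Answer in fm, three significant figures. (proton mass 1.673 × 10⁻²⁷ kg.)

λ = 557 fm

KE = 2640 eV = 4.229 × 10⁻¹⁶ J.
p = √(2mKE) = √(2 × 1.673 × 10⁻²⁷ × 4.229 × 10⁻¹⁶) = 1.190 × 10⁻²¹ kg·m/s.
λ = h/p = 6.626 × 10⁻³⁴ / 1.190 × 10⁻²¹ = 5.57 × 10⁻¹³ m = 557 fm.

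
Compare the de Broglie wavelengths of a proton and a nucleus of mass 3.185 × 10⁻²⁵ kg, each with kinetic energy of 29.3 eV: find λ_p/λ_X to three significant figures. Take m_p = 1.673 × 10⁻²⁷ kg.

λ_p/λ_X = 13.8

At fixed KE, p = √(2mKE) so λ = h/p ∝ 1/√m.
λ_p/λ_X = √(m_X/m_p) = √(3.185 × 10⁻²⁵/1.673 × 10⁻²⁷) = √(190.4) = 13.8.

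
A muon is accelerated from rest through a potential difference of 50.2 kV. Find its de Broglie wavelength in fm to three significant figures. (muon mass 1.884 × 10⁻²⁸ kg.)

λ = 381 fm

KE = eV = 1.602 × 10⁻¹⁹ × 5.020 × 10⁴ = 8.042 × 10⁻¹⁵ J.
p = √(2mKE) = √(2 × 1.884 × 10⁻²⁸ × 8.042 × 10⁻¹⁵) = 1.741 × 10⁻²¹ kg·m/s.
λ = h/p = 6.626 × 10⁻³⁴ / 1.741 × 10⁻²¹ = 3.81 × 10⁻¹³ m = 381 fm.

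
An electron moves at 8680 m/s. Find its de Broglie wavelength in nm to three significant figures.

p = mv = 9.109 × 10⁻³¹ × 8680 = 7.907 × 10⁻²⁷ kg·m/s.
λ = h/p = 6.626 × 10⁻³⁴ / 7.907 × 10⁻²⁷ = 8.38 × 10⁻⁸ m = 83.8 nm.

λ = 83.8 nm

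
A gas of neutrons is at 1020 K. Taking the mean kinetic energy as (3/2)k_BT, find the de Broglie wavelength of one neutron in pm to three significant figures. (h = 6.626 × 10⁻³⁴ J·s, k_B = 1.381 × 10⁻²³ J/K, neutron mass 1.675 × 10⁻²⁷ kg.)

λ = 78.8 pm

KE = (3/2)k_BT = 1.5 × 1.381 × 10⁻²³ × 1020 = 2.113 × 10⁻²⁰ J.
p = √(2mKE) = √(2 × 1.675 × 10⁻²⁷ × 2.113 × 10⁻²⁰) = 8.413 × 10⁻²⁴ kg·m/s.
λ = h/p = 7.88 × 10⁻¹¹ m = 78.8 pm.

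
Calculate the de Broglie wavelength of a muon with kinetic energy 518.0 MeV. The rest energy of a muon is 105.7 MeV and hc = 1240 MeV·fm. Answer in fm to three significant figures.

λ = 2.02 fm

Total energy E = KE + m₀c² = 518.0 + 105.7 = 623.7 MeV.
(pc)² = E² − (m₀c²)² = (623.7)² − (105.7)² = 3.778 × 10⁵ MeV², so pc = 614.7 MeV.
λ = hc/(pc) = 1240 MeV·fm / 614.7 MeV = 2.02 fm.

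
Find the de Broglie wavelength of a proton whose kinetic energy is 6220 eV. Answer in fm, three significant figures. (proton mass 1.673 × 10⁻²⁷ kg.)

KE = 6220 eV = 9.964 × 10⁻¹⁶ J.
p = √(2mKE) = √(2 × 1.673 × 10⁻²⁷ × 9.964 × 10⁻¹⁶) = 1.826 × 10⁻²¹ kg·m/s.
λ = h/p = 6.626 × 10⁻³⁴ / 1.826 × 10⁻²¹ = 3.63 × 10⁻¹³ m = 363 fm.

λ = 363 fm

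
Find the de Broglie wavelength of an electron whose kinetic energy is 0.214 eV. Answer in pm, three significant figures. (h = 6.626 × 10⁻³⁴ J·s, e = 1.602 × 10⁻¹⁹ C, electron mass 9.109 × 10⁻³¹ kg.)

λ = 2650 pm

KE = 0.214 eV = 3.428 × 10⁻²⁰ J.
p = √(2mKE) = √(2 × 9.109 × 10⁻³¹ × 3.428 × 10⁻²⁰) = 2.499 × 10⁻²⁵ kg·m/s.
λ = h/p = 6.626 × 10⁻³⁴ / 2.499 × 10⁻²⁵ = 2.65 × 10⁻⁹ m = 2650 pm.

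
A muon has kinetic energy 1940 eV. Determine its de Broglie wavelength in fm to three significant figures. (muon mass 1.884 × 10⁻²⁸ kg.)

λ = 1940 fm

KE = 1940 eV = 3.108 × 10⁻¹⁶ J.
p = √(2mKE) = √(2 × 1.884 × 10⁻²⁸ × 3.108 × 10⁻¹⁶) = 3.422 × 10⁻²² kg·m/s.
λ = h/p = 6.626 × 10⁻³⁴ / 3.422 × 10⁻²² = 1.94 × 10⁻¹² m = 1940 fm.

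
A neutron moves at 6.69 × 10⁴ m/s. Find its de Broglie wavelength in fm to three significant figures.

p = mv = 1.675 × 10⁻²⁷ × 6.69 × 10⁴ = 1.121 × 10⁻²² kg·m/s.
λ = h/p = 6.626 × 10⁻³⁴ / 1.121 × 10⁻²² = 5.91 × 10⁻¹² m = 5910 fm.

λ = 5910 fm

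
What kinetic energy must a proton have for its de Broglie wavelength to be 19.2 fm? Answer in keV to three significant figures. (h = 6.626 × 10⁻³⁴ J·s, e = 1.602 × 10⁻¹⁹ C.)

p = h/λ = 6.626 × 10⁻³⁴ / 1.920 × 10⁻¹⁴ = 3.451 × 10⁻²⁰ kg·m/s.
KE = p²/(2m) = (3.451 × 10⁻²⁰)² / (2 × 1.673 × 10⁻²⁷) = 3.559 × 10⁻¹³ J = 2220 keV.

KE = 2220 keV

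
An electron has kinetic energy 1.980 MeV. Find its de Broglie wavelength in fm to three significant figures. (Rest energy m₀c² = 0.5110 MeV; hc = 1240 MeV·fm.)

Total energy E = KE + m₀c² = 1.980 + 0.5110 = 2.4910 MeV.
(pc)² = E² − (m₀c²)² = (2.4910)² − (0.5110)² = 5.944 MeV², so pc = 2.438 MeV.
λ = hc/(pc) = 1240 MeV·fm / 2.438 MeV = 509 fm.

λ = 509 fm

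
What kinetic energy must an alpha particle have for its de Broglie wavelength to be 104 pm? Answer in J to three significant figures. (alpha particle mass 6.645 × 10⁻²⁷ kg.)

KE = 3.05 × 10⁻²¹ J

p = h/λ = 6.626 × 10⁻³⁴ / 1.040 × 10⁻¹⁰ = 6.371 × 10⁻²⁴ kg·m/s.
KE = p²/(2m) = (6.371 × 10⁻²⁴)² / (2 × 6.645 × 10⁻²⁷) = 3.054 × 10⁻²¹ J = 3.05 × 10⁻²¹ J.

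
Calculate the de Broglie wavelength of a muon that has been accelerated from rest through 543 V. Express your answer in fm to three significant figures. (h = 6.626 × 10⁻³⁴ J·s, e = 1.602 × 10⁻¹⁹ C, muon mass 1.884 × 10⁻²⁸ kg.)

λ = 3660 fm

KE = eV = 1.602 × 10⁻¹⁹ × 543.0 = 8.699 × 10⁻¹⁷ J.
p = √(2mKE) = √(2 × 1.884 × 10⁻²⁸ × 8.699 × 10⁻¹⁷) = 1.810 × 10⁻²² kg·m/s.
λ = h/p = 6.626 × 10⁻³⁴ / 1.810 × 10⁻²² = 3.66 × 10⁻¹² m = 3660 fm.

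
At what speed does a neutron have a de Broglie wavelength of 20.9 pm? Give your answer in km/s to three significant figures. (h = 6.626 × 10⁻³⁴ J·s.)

v = 18.9 km/s

p = h/λ = 6.626 × 10⁻³⁴ / 2.090 × 10⁻¹¹ = 3.170 × 10⁻²³ kg·m/s.
v = p/m = 3.170 × 10⁻²³ / 1.675 × 10⁻²⁷ = 1.89 × 10⁴ m/s = 18.9 km/s.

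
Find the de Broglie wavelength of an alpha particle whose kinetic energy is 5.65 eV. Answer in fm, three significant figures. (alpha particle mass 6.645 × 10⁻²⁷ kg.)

KE = 5.65 eV = 9.051 × 10⁻¹⁹ J.
p = √(2mKE) = √(2 × 6.645 × 10⁻²⁷ × 9.051 × 10⁻¹⁹) = 1.097 × 10⁻²² kg·m/s.
λ = h/p = 6.626 × 10⁻³⁴ / 1.097 × 10⁻²² = 6.04 × 10⁻¹² m = 6040 fm.

λ = 6040 fm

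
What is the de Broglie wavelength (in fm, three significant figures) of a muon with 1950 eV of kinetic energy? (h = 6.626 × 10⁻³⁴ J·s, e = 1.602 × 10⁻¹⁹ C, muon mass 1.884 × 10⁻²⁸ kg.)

λ = 1930 fm

KE = 1950 eV = 3.124 × 10⁻¹⁶ J.
p = √(2mKE) = √(2 × 1.884 × 10⁻²⁸ × 3.124 × 10⁻¹⁶) = 3.431 × 10⁻²² kg·m/s.
λ = h/p = 6.626 × 10⁻³⁴ / 3.431 × 10⁻²² = 1.93 × 10⁻¹² m = 1930 fm.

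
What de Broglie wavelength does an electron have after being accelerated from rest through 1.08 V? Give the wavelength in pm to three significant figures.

KE = eV = 1.602 × 10⁻¹⁹ × 1.080 = 1.730 × 10⁻¹⁹ J.
p = √(2mKE) = √(2 × 9.109 × 10⁻³¹ × 1.730 × 10⁻¹⁹) = 5.614 × 10⁻²⁵ kg·m/s.
λ = h/p = 6.626 × 10⁻³⁴ / 5.614 × 10⁻²⁵ = 1.18 × 10⁻⁹ m = 1180 pm.

λ = 1180 pm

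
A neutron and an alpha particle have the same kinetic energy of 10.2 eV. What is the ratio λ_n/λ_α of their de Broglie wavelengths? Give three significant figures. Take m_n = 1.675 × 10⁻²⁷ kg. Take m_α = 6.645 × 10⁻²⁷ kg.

λ_n/λ_α = 1.99

At fixed KE, p = √(2mKE) so λ = h/p ∝ 1/√m.
λ_n/λ_α = √(m_α/m_n) = √(6.645 × 10⁻²⁷/1.675 × 10⁻²⁷) = √(3.967) = 1.99.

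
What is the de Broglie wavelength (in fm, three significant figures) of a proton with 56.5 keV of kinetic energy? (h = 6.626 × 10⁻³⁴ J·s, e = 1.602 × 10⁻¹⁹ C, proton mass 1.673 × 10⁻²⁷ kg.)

KE = 56.5 keV = 9.051 × 10⁻¹⁵ J.
p = √(2mKE) = √(2 × 1.673 × 10⁻²⁷ × 9.051 × 10⁻¹⁵) = 5.503 × 10⁻²¹ kg·m/s.
λ = h/p = 6.626 × 10⁻³⁴ / 5.503 × 10⁻²¹ = 1.20 × 10⁻¹³ m = 120 fm.

λ = 120 fm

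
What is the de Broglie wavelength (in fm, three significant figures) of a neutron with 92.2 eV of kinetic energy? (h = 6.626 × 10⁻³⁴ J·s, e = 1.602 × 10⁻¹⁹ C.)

λ = 2980 fm

KE = 92.2 eV = 1.477 × 10⁻¹⁷ J.
p = √(2mKE) = √(2 × 1.675 × 10⁻²⁷ × 1.477 × 10⁻¹⁷) = 2.224 × 10⁻²² kg·m/s.
λ = h/p = 6.626 × 10⁻³⁴ / 2.224 × 10⁻²² = 2.98 × 10⁻¹² m = 2980 fm.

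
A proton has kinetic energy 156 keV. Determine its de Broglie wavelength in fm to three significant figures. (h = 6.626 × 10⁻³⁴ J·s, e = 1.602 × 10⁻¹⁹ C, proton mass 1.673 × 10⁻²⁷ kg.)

λ = 72.5 fm

KE = 156 keV = 2.499 × 10⁻¹⁴ J.
p = √(2mKE) = √(2 × 1.673 × 10⁻²⁷ × 2.499 × 10⁻¹⁴) = 9.144 × 10⁻²¹ kg·m/s.
λ = h/p = 6.626 × 10⁻³⁴ / 9.144 × 10⁻²¹ = 7.25 × 10⁻¹⁴ m = 72.5 fm.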